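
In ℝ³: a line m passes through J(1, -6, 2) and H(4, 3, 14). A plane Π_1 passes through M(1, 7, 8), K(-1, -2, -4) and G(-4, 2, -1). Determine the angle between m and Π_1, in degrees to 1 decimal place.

A direction vector for m is H − J = (3, 9, 12).
MK = (-2, -9, -12), MG = (-5, -5, -9); a normal to Π_1 is MK × MG = (21, 42, -35).
Using M: Π_1 has equation 21x + 42y - 35z = 35.
sin θ = |n·v| / (|n||v|) = |21| / (√3430 · √234) = 0.02344.
θ ≈ 1.3°.

1.3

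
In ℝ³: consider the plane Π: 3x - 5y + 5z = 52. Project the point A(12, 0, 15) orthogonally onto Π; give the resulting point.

Foot = A − λn with λ = (n·A − d)/|n|² = (111 − 52)/59 = 1.
Foot = (12, 0, 15) − 1·(3, -5, 5) = (9, 5, 10).

(9, 5, 10)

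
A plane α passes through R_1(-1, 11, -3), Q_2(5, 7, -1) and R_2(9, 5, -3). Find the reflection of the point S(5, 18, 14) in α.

(-7, -2, 10)

R_1Q_2 = (6, -4, 2), R_1R_2 = (10, -6, 0); a normal to α is R_1Q_2 × R_1R_2 = (12, 20, 4).
Using R_1: α has equation 12x + 20y + 4z = 196.
λ = (n·S − d)/|n|² = (476 − 196)/560 = 1/2.
Reflection = S − 2λn = (5, 18, 14) − 1·(12, 20, 4) = (-7, -2, 10).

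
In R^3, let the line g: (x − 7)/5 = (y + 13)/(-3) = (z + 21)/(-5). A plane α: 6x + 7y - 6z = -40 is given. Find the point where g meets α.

(-8, -4, -6)

g has direction (5, -3, -5) through (7, -13, -21).
Substitute r = (7, -13, -21) + t(5, -3, -5) into the plane: 77 + 39t = -40, so t = -3.
Intersection: (7, -13, -21) + (-3)·(5, -3, -5) = (-8, -4, -6).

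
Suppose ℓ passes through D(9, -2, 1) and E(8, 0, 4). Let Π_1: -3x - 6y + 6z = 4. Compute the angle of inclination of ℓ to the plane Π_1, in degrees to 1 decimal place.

15.5

A direction vector for ℓ is E − D = (-1, 2, 3).
sin θ = |n·v| / (|n||v|) = |9| / (√81 · √14) = 0.26726.
θ ≈ 15.5°.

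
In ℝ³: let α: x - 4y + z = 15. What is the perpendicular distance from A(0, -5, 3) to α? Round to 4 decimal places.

1.8856

n·A − d = (1)·(0) + (-4)·(-5) + (1)·(3) − 15 = 8; |n| = √18.
Distance = |8| / √18 = 8/√18 ≈ 1.8856.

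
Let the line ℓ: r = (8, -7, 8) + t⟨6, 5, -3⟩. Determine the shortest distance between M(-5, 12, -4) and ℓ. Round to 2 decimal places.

25.18

Taking (8, -7, 8) on ℓ with direction v = (6, 5, -3): w = M − (8, -7, 8) = (-13, 19, -12), and w × v = (3, -111, -179).
Distance = |w × v| / |v| = √44371 / √70 ≈ 25.18.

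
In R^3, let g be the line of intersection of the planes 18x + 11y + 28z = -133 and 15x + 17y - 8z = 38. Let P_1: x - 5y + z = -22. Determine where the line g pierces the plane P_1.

Direction of g: (18, 11, 28) × (15, 17, -8) = (-564, 564, 141).
A point on g: solving the two plane equations with x = 13 gives (13, -13, -8).
Substitute r = (13, -13, -8) + t(-564, 564, 141) into the plane: 70 + (-3243)t = -22, so t = 4/141.
Intersection: (13, -13, -8) + (4/141)·(-564, 564, 141) = (-3, 3, -4).

(-3, 3, -4)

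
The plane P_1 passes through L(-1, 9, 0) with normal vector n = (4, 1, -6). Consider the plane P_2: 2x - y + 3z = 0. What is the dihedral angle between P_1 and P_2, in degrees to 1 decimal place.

66.2

P_1: n·r = n·L gives 4x + y - 6z = 5.
cos θ = |n₁·n₂| / (|n₁||n₂|) = |-11| / (√53 · √14).
θ = arccos(0.40382) ≈ 66.2°.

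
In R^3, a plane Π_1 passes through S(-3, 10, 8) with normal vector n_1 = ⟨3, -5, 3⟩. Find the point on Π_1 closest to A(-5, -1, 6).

(-8, 4, 3)

Π_1: n_1·r = n_1·S gives 3x - 5y + 3z = -35.
Foot = A − λn with λ = (n·A − d)/|n|² = (8 − (-35))/43 = 1.
Foot = (-5, -1, 6) − 1·(3, -5, 3) = (-8, 4, 3).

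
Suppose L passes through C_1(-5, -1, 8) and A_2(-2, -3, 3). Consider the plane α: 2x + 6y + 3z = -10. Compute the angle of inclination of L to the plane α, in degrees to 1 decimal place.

29.1

A direction vector for L is A_2 − C_1 = (3, -2, -5).
sin θ = |n·v| / (|n||v|) = |-21| / (√49 · √38) = 0.48666.
θ ≈ 29.1°.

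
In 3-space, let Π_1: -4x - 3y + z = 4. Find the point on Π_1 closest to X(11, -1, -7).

Foot = X − λn with λ = (n·X − d)/|n|² = (-48 − 4)/26 = -2.
Foot = (11, -1, -7) − (-2)·(-4, -3, 1) = (3, -7, -5).

(3, -7, -5)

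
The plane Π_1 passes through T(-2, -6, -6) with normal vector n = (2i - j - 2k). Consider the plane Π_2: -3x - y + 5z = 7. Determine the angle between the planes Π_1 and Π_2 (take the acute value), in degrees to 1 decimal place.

32.3

Π_1: n·r = n·T gives 2x - y - 2z = 14.
cos θ = |n₁·n₂| / (|n₁||n₂|) = |-15| / (√9 · √35).
θ = arccos(0.84515) ≈ 32.3°.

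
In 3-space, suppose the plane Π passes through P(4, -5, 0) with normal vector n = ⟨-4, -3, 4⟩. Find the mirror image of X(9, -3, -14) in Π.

Π: n·r = n·P gives -4x - 3y + 4z = -1.
λ = (n·X − d)/|n|² = (-83 − (-1))/41 = -2.
Reflection = X − 2λn = (9, -3, -14) − (-4)·(-4, -3, 4) = (-7, -15, 2).

(-7, -15, 2)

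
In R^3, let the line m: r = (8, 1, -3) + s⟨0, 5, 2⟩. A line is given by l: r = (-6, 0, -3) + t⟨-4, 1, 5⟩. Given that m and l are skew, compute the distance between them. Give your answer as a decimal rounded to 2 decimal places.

9.96

Common perpendicular direction n = (0, 5, 2) × (-4, 1, 5) = (23, -8, 20).
With w = (-6, 0, -3) − (8, 1, -3) = (-14, -1, 0), w · n = -314.
Distance = |w · n| / |n| = |-314| / √993 ≈ 9.96.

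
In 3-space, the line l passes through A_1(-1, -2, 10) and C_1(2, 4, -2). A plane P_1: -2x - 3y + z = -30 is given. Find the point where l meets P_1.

A direction vector for l is C_1 − A_1 = (3, 6, -12).
Substitute r = (-1, -2, 10) + t(3, 6, -12) into the plane: 18 + (-36)t = -30, so t = 4/3.
Intersection: (-1, -2, 10) + (4/3)·(3, 6, -12) = (3, 6, -6).

(3, 6, -6)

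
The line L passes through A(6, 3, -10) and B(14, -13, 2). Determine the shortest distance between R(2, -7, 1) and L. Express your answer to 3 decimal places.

A direction vector for L is B − A = (8, -16, 12).
Taking (6, 3, -10) on L with direction v = (8, -16, 12): w = R − (6, 3, -10) = (-4, -10, 11), and w × v = (56, 136, 144).
Distance = |w × v| / |v| = √42368 / √464 ≈ 9.556.

9.556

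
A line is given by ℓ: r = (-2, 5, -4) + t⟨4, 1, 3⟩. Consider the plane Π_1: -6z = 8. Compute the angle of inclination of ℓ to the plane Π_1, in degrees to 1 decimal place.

36.0

sin θ = |n·v| / (|n||v|) = |-18| / (√36 · √26) = 0.58835.
θ ≈ 36.0°.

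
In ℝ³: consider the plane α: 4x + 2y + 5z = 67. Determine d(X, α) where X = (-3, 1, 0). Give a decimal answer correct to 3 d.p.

11.478

n·X − d = (4)·(-3) + (2)·(1) + (5)·(0) − 67 = -77; |n| = √45.
Distance = |-77| / √45 = 77/√45 ≈ 11.478.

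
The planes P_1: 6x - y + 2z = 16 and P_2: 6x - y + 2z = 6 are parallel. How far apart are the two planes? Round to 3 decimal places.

Same normal n = (6, -1, 2) with |n| = √41; distance = |16 − 6| / |n| = 10/√41 ≈ 1.562.

1.562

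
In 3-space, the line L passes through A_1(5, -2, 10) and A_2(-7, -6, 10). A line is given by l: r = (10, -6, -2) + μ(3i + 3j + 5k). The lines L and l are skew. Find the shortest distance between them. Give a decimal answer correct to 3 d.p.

0.769

A direction vector for L is A_2 − A_1 = (-12, -4, 0).
Common perpendicular direction n = (-12, -4, 0) × (3, 3, 5) = (-20, 60, -24).
With w = (10, -6, -2) − (5, -2, 10) = (5, -4, -12), w · n = -52.
Distance = |w · n| / |n| = |-52| / √4576 ≈ 0.769.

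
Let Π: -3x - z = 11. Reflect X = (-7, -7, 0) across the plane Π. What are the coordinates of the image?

λ = (n·X − d)/|n|² = (21 − 11)/10 = 1.
Reflection = X − 2λn = (-7, -7, 0) − 2·(-3, 0, -1) = (-1, -7, 2).

(-1, -7, 2)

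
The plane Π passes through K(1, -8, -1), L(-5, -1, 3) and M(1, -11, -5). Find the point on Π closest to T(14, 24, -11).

(-2, 0, 7)

KL = (-6, 7, 4), KM = (0, -3, -4); a normal to Π is KL × KM = (-16, -24, 18).
Using K: Π has equation -16x - 24y + 18z = 158.
Foot = T − λn with λ = (n·T − d)/|n|² = (-998 − 158)/1156 = -1.
Foot = (14, 24, -11) − (-1)·(-16, -24, 18) = (-2, 0, 7).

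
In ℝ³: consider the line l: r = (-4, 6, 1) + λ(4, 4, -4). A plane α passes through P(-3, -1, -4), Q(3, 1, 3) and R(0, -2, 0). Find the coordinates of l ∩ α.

PQ = (6, 2, 7), PR = (3, -1, 4); a normal to α is PQ × PR = (15, -3, -12).
Using P: α has equation 15x - 3y - 12z = 6.
Substitute r = (-4, 6, 1) + t(4, 4, -4) into the plane: -90 + 96t = 6, so t = 1.
Intersection: (-4, 6, 1) + 1·(4, 4, -4) = (0, 10, -3).

(0, 10, -3)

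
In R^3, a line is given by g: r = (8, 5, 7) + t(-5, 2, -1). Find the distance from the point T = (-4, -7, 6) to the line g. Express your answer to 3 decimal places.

15.600

Taking (8, 5, 7) on g with direction v = (-5, 2, -1): w = T − (8, 5, 7) = (-12, -12, -1), and w × v = (14, -7, -84).
Distance = |w × v| / |v| = √7301 / √30 ≈ 15.600.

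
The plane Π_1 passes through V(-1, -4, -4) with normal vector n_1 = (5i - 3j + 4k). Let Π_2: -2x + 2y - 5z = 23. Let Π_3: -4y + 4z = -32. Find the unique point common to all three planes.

Π_1: n_1·r = n_1·V gives 5x - 3y + 4z = -9.
Solving the 3×3 linear system 5x - 3y + 4z = -9, -2x + 2y - 5z = 23, -4y + 4z = -32 (e.g. by elimination or Cramer's rule, determinant = -52) gives (4, 3, -5).

(4, 3, -5)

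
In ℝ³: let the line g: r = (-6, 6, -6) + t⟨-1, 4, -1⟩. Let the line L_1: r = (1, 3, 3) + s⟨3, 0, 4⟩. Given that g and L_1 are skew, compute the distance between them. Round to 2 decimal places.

0.05

Common perpendicular direction n = (-1, 4, -1) × (3, 0, 4) = (16, 1, -12).
With w = (1, 3, 3) − (-6, 6, -6) = (7, -3, 9), w · n = 1.
Distance = |w · n| / |n| = |1| / √401 ≈ 0.05.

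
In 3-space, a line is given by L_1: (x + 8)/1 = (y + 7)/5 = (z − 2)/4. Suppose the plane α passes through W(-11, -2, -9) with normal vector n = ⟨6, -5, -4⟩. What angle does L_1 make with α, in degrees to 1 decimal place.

L_1 has direction (1, 5, 4) through (-8, -7, 2).
α: n·r = n·W gives 6x - 5y - 4z = -20.
sin θ = |n·v| / (|n||v|) = |-35| / (√77 · √42) = 0.61546.
θ ≈ 38.0°.

38.0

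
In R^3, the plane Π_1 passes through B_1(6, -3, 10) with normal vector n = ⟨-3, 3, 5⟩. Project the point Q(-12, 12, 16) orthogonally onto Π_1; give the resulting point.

Π_1: n·r = n·B_1 gives -3x + 3y + 5z = 23.
Foot = Q − λn with λ = (n·Q − d)/|n|² = (152 − 23)/43 = 3.
Foot = (-12, 12, 16) − 3·(-3, 3, 5) = (-3, 3, 1).

(-3, 3, 1)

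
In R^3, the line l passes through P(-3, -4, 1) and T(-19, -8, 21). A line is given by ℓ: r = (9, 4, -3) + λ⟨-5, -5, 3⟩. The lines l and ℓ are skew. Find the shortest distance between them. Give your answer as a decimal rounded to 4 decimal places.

3.3748

A direction vector for l is T − P = (-16, -4, 20).
Common perpendicular direction n = (-16, -4, 20) × (-5, -5, 3) = (88, -52, 60).
With w = (9, 4, -3) − (-3, -4, 1) = (12, 8, -4), w · n = 400.
Distance = |w · n| / |n| = |400| / √14048 ≈ 3.3748.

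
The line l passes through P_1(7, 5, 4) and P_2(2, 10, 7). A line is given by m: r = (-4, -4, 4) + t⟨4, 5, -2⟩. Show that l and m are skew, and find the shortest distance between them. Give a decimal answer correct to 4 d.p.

4.9886

A direction vector for l is P_2 − P_1 = (-5, 5, 3).
Common perpendicular direction n = (-5, 5, 3) × (4, 5, -2) = (-25, 2, -45).
With w = (-4, -4, 4) − (7, 5, 4) = (-11, -9, 0), w · n = 257.
Since n ≠ 0 the lines are not parallel, and w · n = 257 ≠ 0 so they do not intersect; hence they are skew.
Distance = |w · n| / |n| = |257| / √2654 ≈ 4.9886.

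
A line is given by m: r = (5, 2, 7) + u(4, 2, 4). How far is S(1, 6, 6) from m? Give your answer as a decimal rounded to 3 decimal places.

5.385

Taking (5, 2, 7) on m with direction v = (4, 2, 4): w = S − (5, 2, 7) = (-4, 4, -1), and w × v = (18, 12, -24).
Distance = |w × v| / |v| = √1044 / √36 ≈ 5.385.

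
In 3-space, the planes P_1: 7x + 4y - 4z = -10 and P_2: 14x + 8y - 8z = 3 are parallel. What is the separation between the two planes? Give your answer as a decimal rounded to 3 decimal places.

Rescale P_2 by 1/2: 7x + 4y - 4z = 3/2. Then distance = |-10 − (3/2)| / √81 ≈ 1.278.

1.278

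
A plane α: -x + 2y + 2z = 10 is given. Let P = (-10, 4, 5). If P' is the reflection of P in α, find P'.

λ = (n·P − d)/|n|² = (28 − 10)/9 = 2.
Reflection = P − 2λn = (-10, 4, 5) − 4·(-1, 2, 2) = (-6, -4, -3).

(-6, -4, -3)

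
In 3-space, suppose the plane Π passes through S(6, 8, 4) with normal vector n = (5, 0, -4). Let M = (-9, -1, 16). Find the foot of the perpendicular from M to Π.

Π: n·r = n·S gives 5x - 4z = 14.
Foot = M − λn with λ = (n·M − d)/|n|² = (-109 − 14)/41 = -3.
Foot = (-9, -1, 16) − (-3)·(5, 0, -4) = (6, -1, 4).

(6, -1, 4)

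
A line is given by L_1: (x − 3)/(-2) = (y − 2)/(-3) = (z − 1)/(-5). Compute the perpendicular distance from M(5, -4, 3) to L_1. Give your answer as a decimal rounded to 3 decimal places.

6.601

L_1 has direction (-2, -3, -5) through (3, 2, 1).
Taking (3, 2, 1) on L_1 with direction v = (-2, -3, -5): w = M − (3, 2, 1) = (2, -6, 2), and w × v = (36, 6, -18).
Distance = |w × v| / |v| = √1656 / √38 ≈ 6.601.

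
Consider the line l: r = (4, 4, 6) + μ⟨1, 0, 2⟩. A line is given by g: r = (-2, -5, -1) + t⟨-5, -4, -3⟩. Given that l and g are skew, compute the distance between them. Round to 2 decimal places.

Common perpendicular direction n = (1, 0, 2) × (-5, -4, -3) = (8, -7, -4).
With w = (-2, -5, -1) − (4, 4, 6) = (-6, -9, -7), w · n = 43.
Distance = |w · n| / |n| = |43| / √129 ≈ 3.79.

3.79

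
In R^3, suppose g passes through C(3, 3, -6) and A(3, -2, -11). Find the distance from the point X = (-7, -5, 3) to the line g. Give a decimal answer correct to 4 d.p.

A direction vector for g is A − C = (0, -5, -5).
Taking (3, 3, -6) on g with direction v = (0, -5, -5): w = X − (3, 3, -6) = (-10, -8, 9), and w × v = (85, -50, 50).
Distance = |w × v| / |v| = √12225 / √50 ≈ 15.6365.

15.6365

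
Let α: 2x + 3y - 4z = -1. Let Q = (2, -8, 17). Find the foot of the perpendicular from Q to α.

Foot = Q − λn with λ = (n·Q − d)/|n|² = (-88 − (-1))/29 = -3.
Foot = (2, -8, 17) − (-3)·(2, 3, -4) = (8, 1, 5).

(8, 1, 5)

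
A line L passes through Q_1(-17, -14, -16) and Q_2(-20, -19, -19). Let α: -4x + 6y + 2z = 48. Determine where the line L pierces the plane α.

A direction vector for L is Q_2 − Q_1 = (-3, -5, -3).
Substitute r = (-17, -14, -16) + t(-3, -5, -3) into the plane: -48 + (-24)t = 48, so t = -4.
Intersection: (-17, -14, -16) + (-4)·(-3, -5, -3) = (-5, 6, -4).

(-5, 6, -4)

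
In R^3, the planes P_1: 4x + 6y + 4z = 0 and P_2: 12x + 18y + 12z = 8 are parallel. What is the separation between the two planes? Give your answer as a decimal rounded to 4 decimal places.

Rescale P_2 by 1/3: 4x + 6y + 4z = 8/3. Then distance = |0 − (8/3)| / √68 ≈ 0.3234.

0.3234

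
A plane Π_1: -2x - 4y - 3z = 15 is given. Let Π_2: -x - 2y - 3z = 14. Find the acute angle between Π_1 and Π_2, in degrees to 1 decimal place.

cos θ = |n₁·n₂| / (|n₁||n₂|) = |19| / (√29 · √14).
θ = arccos(0.94295) ≈ 19.4°.

19.4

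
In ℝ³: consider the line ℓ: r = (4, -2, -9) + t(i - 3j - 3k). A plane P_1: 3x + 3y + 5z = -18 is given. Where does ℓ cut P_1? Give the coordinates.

Substitute r = (4, -2, -9) + t(1, -3, -3) into the plane: -39 + (-21)t = -18, so t = -1.
Intersection: (4, -2, -9) + (-1)·(1, -3, -3) = (3, 1, -6).

(3, 1, -6)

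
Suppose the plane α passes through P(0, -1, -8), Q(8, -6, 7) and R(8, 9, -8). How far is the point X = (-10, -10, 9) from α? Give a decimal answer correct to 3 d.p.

PQ = (8, -5, 15), PR = (8, 10, 0); a normal to α is PQ × PR = (-150, 120, 120).
Using P: α has equation -150x + 120y + 120z = -1080.
n·X − d = (-150)·(-10) + (120)·(-10) + (120)·(9) − (-1080) = 2460; |n| = √51300.
Distance = |2460| / √51300 = 2460/√51300 ≈ 10.861.

10.861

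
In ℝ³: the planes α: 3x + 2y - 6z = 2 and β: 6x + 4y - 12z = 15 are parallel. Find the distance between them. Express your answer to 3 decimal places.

0.786

Rescale β by 1/2: 3x + 2y - 6z = 15/2. Then distance = |2 − (15/2)| / √49 ≈ 0.786.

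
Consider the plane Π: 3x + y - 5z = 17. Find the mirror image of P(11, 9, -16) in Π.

(-7, 3, 14)

λ = (n·P − d)/|n|² = (122 − 17)/35 = 3.
Reflection = P − 2λn = (11, 9, -16) − 6·(3, 1, -5) = (-7, 3, 14).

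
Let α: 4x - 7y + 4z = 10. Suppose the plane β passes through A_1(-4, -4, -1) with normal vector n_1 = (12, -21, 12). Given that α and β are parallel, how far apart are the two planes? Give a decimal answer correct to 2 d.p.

0.22

β: n_1·r = n_1·A_1 gives 12x - 21y + 12z = 24.
Rescale β by 1/3: 4x - 7y + 4z = 8. Then distance = |10 − 8| / √81 ≈ 0.22.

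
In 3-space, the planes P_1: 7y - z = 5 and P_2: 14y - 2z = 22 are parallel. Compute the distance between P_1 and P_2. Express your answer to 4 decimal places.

0.8485

Rescale P_2 by 1/2: 7y - z = 11. Then distance = |5 − 11| / √50 ≈ 0.8485.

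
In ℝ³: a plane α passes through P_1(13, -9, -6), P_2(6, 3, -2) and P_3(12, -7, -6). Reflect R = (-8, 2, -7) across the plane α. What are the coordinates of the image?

(16, 14, -1)

P_1P_2 = (-7, 12, 4), P_1P_3 = (-1, 2, 0); a normal to α is P_1P_2 × P_1P_3 = (-8, -4, -2).
Using P_1: α has equation -8x - 4y - 2z = -56.
λ = (n·R − d)/|n|² = (70 − (-56))/84 = 3/2.
Reflection = R − 2λn = (-8, 2, -7) − 3·(-8, -4, -2) = (16, 14, -1).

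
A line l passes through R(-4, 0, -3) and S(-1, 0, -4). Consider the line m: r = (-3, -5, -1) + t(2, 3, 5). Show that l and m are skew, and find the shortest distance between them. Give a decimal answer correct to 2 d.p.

5.44

A direction vector for l is S − R = (3, 0, -1).
Common perpendicular direction n = (3, 0, -1) × (2, 3, 5) = (3, -17, 9).
With w = (-3, -5, -1) − (-4, 0, -3) = (1, -5, 2), w · n = 106.
Since n ≠ 0 the lines are not parallel, and w · n = 106 ≠ 0 so they do not intersect; hence they are skew.
Distance = |w · n| / |n| = |106| / √379 ≈ 5.44.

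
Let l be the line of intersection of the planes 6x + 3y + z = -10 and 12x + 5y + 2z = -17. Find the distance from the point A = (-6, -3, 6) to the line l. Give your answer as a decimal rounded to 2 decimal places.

4.77

Direction of l: (6, 3, 1) × (12, 5, 2) = (1, 0, -6).
A point on l: solving the two plane equations with x = -1 gives (-1, -3, 5).
Taking (-1, -3, 5) on l with direction v = (1, 0, -6): w = A − (-1, -3, 5) = (-5, 0, 1), and w × v = (0, -29, 0).
Distance = |w × v| / |v| = √841 / √37 ≈ 4.77.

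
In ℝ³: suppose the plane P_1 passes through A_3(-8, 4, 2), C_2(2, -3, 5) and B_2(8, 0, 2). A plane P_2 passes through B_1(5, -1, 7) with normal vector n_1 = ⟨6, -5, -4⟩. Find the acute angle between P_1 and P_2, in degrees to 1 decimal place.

53.5

A_3C_2 = (10, -7, 3), A_3B_2 = (16, -4, 0); a normal to P_1 is A_3C_2 × A_3B_2 = (12, 48, 72).
Using A_3: P_1 has equation 12x + 48y + 72z = 240.
P_2: n_1·r = n_1·B_1 gives 6x - 5y - 4z = 7.
cos θ = |n₁·n₂| / (|n₁||n₂|) = |-456| / (√7632 · √77).
θ = arccos(0.59484) ≈ 53.5°.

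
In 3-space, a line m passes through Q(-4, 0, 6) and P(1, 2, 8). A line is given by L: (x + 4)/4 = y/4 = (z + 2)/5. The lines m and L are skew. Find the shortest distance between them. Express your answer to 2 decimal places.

4.59

A direction vector for m is P − Q = (5, 2, 2).
L has direction (4, 4, 5) through (-4, 0, -2).
Common perpendicular direction n = (5, 2, 2) × (4, 4, 5) = (2, -17, 12).
With w = (-4, 0, -2) − (-4, 0, 6) = (0, 0, -8), w · n = -96.
Distance = |w · n| / |n| = |-96| / √437 ≈ 4.59.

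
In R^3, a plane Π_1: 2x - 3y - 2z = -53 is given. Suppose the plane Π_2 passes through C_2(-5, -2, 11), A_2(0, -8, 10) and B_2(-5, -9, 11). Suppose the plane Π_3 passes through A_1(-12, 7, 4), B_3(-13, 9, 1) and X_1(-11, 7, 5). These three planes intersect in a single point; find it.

(-5, 7, 11)

C_2A_2 = (5, -6, -1), C_2B_2 = (0, -7, 0); a normal to Π_2 is C_2A_2 × C_2B_2 = (-7, 0, -35).
Using C_2: Π_2 has equation -7x - 35z = -350.
A_1B_3 = (-1, 2, -3), A_1X_1 = (1, 0, 1); a normal to Π_3 is A_1B_3 × A_1X_1 = (2, -2, -2).
Using A_1: Π_3 has equation 2x - 2y - 2z = -46.
Solving the 3×3 linear system 2x - 3y - 2z = -53, -7x - 35z = -350, 2x - 2y - 2z = -46 (e.g. by elimination or Cramer's rule, determinant = 84) gives (-5, 7, 11).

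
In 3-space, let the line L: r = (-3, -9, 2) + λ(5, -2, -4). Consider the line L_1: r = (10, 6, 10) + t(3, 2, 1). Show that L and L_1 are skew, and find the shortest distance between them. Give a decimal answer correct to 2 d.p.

2.03

Common perpendicular direction n = (5, -2, -4) × (3, 2, 1) = (6, -17, 16).
With w = (10, 6, 10) − (-3, -9, 2) = (13, 15, 8), w · n = -49.
Since n ≠ 0 the lines are not parallel, and w · n = -49 ≠ 0 so they do not intersect; hence they are skew.
Distance = |w · n| / |n| = |-49| / √581 ≈ 2.03.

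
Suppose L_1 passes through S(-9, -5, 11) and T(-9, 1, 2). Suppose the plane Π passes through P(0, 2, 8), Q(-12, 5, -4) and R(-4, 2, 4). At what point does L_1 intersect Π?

(-9, 3, -1)

A direction vector for L_1 is T − S = (0, 6, -9).
PQ = (-12, 3, -12), PR = (-4, 0, -4); a normal to Π is PQ × PR = (-12, 0, 12).
Using P: Π has equation -12x + 12z = 96.
Substitute r = (-9, -5, 11) + t(0, 6, -9) into the plane: 240 + (-108)t = 96, so t = 4/3.
Intersection: (-9, -5, 11) + (4/3)·(0, 6, -9) = (-9, 3, -1).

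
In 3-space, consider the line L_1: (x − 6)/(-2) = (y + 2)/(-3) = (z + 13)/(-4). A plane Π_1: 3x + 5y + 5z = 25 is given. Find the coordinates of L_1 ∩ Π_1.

L_1 has direction (-2, -3, -4) through (6, -2, -13).
Substitute r = (6, -2, -13) + t(-2, -3, -4) into the plane: -57 + (-41)t = 25, so t = -2.
Intersection: (6, -2, -13) + (-2)·(-2, -3, -4) = (10, 4, -5).

(10, 4, -5)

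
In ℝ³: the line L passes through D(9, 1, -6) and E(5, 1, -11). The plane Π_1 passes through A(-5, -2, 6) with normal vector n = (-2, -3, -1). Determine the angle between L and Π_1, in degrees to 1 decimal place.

A direction vector for L is E − D = (-4, 0, -5).
Π_1: n·r = n·A gives -2x - 3y - z = 10.
sin θ = |n·v| / (|n||v|) = |13| / (√14 · √41) = 0.54261.
θ ≈ 32.9°.

32.9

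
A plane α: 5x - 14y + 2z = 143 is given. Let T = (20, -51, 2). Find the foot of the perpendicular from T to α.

Foot = T − λn with λ = (n·T − d)/|n|² = (818 − 143)/225 = 3.
Foot = (20, -51, 2) − 3·(5, -14, 2) = (5, -9, -4).

(5, -9, -4)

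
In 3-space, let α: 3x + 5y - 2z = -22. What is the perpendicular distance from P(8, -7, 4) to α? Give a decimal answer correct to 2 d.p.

n·P − d = (3)·(8) + (5)·(-7) + (-2)·(4) − (-22) = 3; |n| = √38.
Distance = |3| / √38 = 3/√38 ≈ 0.49.

0.49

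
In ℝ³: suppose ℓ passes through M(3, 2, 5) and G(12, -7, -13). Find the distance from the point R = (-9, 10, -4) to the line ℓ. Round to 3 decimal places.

16.980

A direction vector for ℓ is G − M = (9, -9, -18).
Taking (3, 2, 5) on ℓ with direction v = (9, -9, -18): w = R − (3, 2, 5) = (-12, 8, -9), and w × v = (-225, -297, 36).
Distance = |w × v| / |v| = √140130 / √486 ≈ 16.980.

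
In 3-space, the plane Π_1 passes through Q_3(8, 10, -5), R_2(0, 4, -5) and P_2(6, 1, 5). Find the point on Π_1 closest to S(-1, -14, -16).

Q_3R_2 = (-8, -6, 0), Q_3P_2 = (-2, -9, 10); a normal to Π_1 is Q_3R_2 × Q_3P_2 = (-60, 80, 60).
Using Q_3: Π_1 has equation -60x + 80y + 60z = 20.
Foot = S − λn with λ = (n·S − d)/|n|² = (-2020 − 20)/13600 = -3/20.
Foot = (-1, -14, -16) − (-3/20)·(-60, 80, 60) = (-10, -2, -7).

(-10, -2, -7)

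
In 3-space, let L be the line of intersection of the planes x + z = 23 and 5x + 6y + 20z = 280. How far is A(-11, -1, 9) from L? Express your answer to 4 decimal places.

21.6116

Direction of L: (1, 0, 1) × (5, 6, 20) = (-6, -15, 6).
A point on L: solving the two plane equations with x = 12 gives (12, 0, 11).
Taking (12, 0, 11) on L with direction v = (-6, -15, 6): w = A − (12, 0, 11) = (-23, -1, -2), and w × v = (-36, 150, 339).
Distance = |w × v| / |v| = √138717 / √297 ≈ 21.6116.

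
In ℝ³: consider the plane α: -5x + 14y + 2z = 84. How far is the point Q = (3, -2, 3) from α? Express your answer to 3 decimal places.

8.067

n·Q − d = (-5)·(3) + (14)·(-2) + (2)·(3) − 84 = -121; |n| = √225.
Distance = |-121| / √225 = 121/√225 ≈ 8.067.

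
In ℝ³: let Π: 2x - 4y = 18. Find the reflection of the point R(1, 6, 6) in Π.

λ = (n·R − d)/|n|² = (-22 − 18)/20 = -2.
Reflection = R − 2λn = (1, 6, 6) − (-4)·(2, -4, 0) = (9, -10, 6).

(9, -10, 6)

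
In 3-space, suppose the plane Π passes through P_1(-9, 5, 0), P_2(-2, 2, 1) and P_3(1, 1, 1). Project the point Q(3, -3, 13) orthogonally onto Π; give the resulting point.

(2, -6, 11)

P_1P_2 = (7, -3, 1), P_1P_3 = (10, -4, 1); a normal to Π is P_1P_2 × P_1P_3 = (1, 3, 2).
Using P_1: Π has equation x + 3y + 2z = 6.
Foot = Q − λn with λ = (n·Q − d)/|n|² = (20 − 6)/14 = 1.
Foot = (3, -3, 13) − 1·(1, 3, 2) = (2, -6, 11).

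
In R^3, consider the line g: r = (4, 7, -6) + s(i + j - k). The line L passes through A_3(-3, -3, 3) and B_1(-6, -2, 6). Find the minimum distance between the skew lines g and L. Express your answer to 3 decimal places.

A direction vector for L is B_1 − A_3 = (-3, 1, 3).
Common perpendicular direction n = (1, 1, -1) × (-3, 1, 3) = (4, 0, 4).
With w = (-3, -3, 3) − (4, 7, -6) = (-7, -10, 9), w · n = 8.
Distance = |w · n| / |n| = |8| / √32 ≈ 1.414.

1.414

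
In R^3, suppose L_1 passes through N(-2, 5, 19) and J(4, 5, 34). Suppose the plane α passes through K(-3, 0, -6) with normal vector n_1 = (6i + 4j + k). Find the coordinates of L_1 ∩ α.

(-8, 5, 4)

A direction vector for L_1 is J − N = (6, 0, 15).
α: n_1·r = n_1·K gives 6x + 4y + z = -24.
Substitute r = (-2, 5, 19) + t(6, 0, 15) into the plane: 27 + 51t = -24, so t = -1.
Intersection: (-2, 5, 19) + (-1)·(6, 0, 15) = (-8, 5, 4).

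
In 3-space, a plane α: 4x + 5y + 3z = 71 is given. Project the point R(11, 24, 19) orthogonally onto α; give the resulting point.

Foot = R − λn with λ = (n·R − d)/|n|² = (221 − 71)/50 = 3.
Foot = (11, 24, 19) − 3·(4, 5, 3) = (-1, 9, 10).

(-1, 9, 10)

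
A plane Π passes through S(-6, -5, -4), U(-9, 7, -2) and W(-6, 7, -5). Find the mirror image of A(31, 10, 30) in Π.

SU = (-3, 12, 2), SW = (0, 12, -1); a normal to Π is SU × SW = (-36, -3, -36).
Using S: Π has equation -36x - 3y - 36z = 375.
λ = (n·A − d)/|n|² = (-2226 − 375)/2601 = -1.
Reflection = A − 2λn = (31, 10, 30) − (-2)·(-36, -3, -36) = (-41, 4, -42).

(-41, 4, -42)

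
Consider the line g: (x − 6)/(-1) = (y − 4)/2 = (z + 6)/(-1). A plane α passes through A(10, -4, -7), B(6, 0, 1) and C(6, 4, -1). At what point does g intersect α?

g has direction (-1, 2, -1) through (6, 4, -6).
AB = (-4, 4, 8), AC = (-4, 8, 6); a normal to α is AB × AC = (-40, -8, -16).
Using A: α has equation -40x - 8y - 16z = -256.
Substitute r = (6, 4, -6) + t(-1, 2, -1) into the plane: -176 + 40t = -256, so t = -2.
Intersection: (6, 4, -6) + (-2)·(-1, 2, -1) = (8, 0, -4).

(8, 0, -4)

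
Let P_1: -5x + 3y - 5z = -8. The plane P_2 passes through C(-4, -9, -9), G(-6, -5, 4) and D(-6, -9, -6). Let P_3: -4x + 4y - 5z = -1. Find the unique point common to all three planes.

CG = (-2, 4, 13), CD = (-2, 0, 3); a normal to P_2 is CG × CD = (12, -20, 8).
Using C: P_2 has equation 12x - 20y + 8z = 60.
Solving the 3×3 linear system -5x + 3y - 5z = -8, 12x - 20y + 8z = 60, -4x + 4y - 5z = -1 (e.g. by elimination or Cramer's rule, determinant = -96) gives (8, -1, -7).

(8, -1, -7)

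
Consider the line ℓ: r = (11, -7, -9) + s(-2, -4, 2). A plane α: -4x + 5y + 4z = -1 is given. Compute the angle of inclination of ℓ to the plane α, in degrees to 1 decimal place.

sin θ = |n·v| / (|n||v|) = |-4| / (√57 · √24) = 0.10815.
θ ≈ 6.2°.

6.2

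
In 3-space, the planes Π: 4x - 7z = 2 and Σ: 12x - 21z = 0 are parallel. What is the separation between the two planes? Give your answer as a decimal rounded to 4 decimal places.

Rescale Σ by 1/3: 4x - 7z = 0. Then distance = |2 − 0| / √65 ≈ 0.2481.

0.2481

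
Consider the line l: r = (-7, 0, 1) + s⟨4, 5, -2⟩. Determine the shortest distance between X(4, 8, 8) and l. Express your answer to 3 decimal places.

11.185

Taking (-7, 0, 1) on l with direction v = (4, 5, -2): w = X − (-7, 0, 1) = (11, 8, 7), and w × v = (-51, 50, 23).
Distance = |w × v| / |v| = √5630 / √45 ≈ 11.185.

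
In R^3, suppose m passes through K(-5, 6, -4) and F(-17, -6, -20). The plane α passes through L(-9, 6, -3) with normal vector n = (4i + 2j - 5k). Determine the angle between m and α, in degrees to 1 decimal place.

A direction vector for m is F − K = (-12, -12, -16).
α: n·r = n·L gives 4x + 2y - 5z = -9.
sin θ = |n·v| / (|n||v|) = |8| / (√45 · √544) = 0.05113.
θ ≈ 2.9°.

2.9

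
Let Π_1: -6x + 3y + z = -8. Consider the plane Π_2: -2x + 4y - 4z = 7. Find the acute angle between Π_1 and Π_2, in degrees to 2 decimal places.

cos θ = |n₁·n₂| / (|n₁||n₂|) = |20| / (√46 · √36).
θ = arccos(0.49147) ≈ 60.56°.

60.56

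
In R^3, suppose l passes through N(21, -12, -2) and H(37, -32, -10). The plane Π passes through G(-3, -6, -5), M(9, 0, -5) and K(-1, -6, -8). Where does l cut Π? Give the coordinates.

A direction vector for l is H − N = (16, -20, -8).
GM = (12, 6, 0), GK = (2, 0, -3); a normal to Π is GM × GK = (-18, 36, -12).
Using G: Π has equation -18x + 36y - 12z = -102.
Substitute r = (21, -12, -2) + t(16, -20, -8) into the plane: -786 + (-912)t = -102, so t = -3/4.
Intersection: (21, -12, -2) + (-3/4)·(16, -20, -8) = (9, 3, 4).

(9, 3, 4)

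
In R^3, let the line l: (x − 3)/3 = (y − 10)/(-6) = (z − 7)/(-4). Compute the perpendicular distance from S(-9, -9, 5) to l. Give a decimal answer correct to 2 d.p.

19.69

l has direction (3, -6, -4) through (3, 10, 7).
Taking (3, 10, 7) on l with direction v = (3, -6, -4): w = S − (3, 10, 7) = (-12, -19, -2), and w × v = (64, -54, 129).
Distance = |w × v| / |v| = √23653 / √61 ≈ 19.69.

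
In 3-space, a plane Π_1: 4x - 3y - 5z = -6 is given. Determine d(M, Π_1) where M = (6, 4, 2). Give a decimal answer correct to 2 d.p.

n·M − d = (4)·(6) + (-3)·(4) + (-5)·(2) − (-6) = 8; |n| = √50.
Distance = |8| / √50 = 8/√50 ≈ 1.13.

1.13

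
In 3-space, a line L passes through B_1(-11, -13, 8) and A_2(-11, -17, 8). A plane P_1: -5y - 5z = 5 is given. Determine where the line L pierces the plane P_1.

(-11, -9, 8)

A direction vector for L is A_2 − B_1 = (0, -4, 0).
Substitute r = (-11, -13, 8) + t(0, -4, 0) into the plane: 25 + 20t = 5, so t = -1.
Intersection: (-11, -13, 8) + (-1)·(0, -4, 0) = (-11, -9, 8).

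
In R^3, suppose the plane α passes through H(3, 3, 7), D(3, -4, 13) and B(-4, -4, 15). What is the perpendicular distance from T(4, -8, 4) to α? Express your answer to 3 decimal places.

HD = (0, -7, 6), HB = (-7, -7, 8); a normal to α is HD × HB = (-14, -42, -49).
Using H: α has equation -14x - 42y - 49z = -511.
n·T − d = (-14)·(4) + (-42)·(-8) + (-49)·(4) − (-511) = 595; |n| = √4361.
Distance = |595| / √4361 = 595/√4361 ≈ 9.010.

9.010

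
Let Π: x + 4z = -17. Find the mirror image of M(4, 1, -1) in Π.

(2, 1, -9)

λ = (n·M − d)/|n|² = (0 − (-17))/17 = 1.
Reflection = M − 2λn = (4, 1, -1) − 2·(1, 0, 4) = (2, 1, -9).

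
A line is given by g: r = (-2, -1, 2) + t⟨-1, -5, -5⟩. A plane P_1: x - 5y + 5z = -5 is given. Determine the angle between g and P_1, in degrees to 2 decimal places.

sin θ = |n·v| / (|n||v|) = |-1| / (√51 · √51) = 0.01961.
θ ≈ 1.12°.

1.12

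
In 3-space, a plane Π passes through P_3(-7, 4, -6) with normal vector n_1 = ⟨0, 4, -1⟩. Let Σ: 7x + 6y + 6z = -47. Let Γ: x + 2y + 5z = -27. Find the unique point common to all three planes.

Π: n_1·r = n_1·P_3 gives 4y - z = 22.
Solving the 3×3 linear system 4y - z = 22, 7x + 6y + 6z = -47, x + 2y + 5z = -27 (e.g. by elimination or Cramer's rule, determinant = -124) gives (-5, 4, -6).

(-5, 4, -6)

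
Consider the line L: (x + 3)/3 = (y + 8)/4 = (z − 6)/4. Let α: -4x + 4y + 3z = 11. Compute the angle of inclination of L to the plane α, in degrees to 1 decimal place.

23.0

L has direction (3, 4, 4) through (-3, -8, 6).
sin θ = |n·v| / (|n||v|) = |16| / (√41 · √41) = 0.39024.
θ ≈ 23.0°.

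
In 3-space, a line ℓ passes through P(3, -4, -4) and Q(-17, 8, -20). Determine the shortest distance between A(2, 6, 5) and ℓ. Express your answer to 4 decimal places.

A direction vector for ℓ is Q − P = (-20, 12, -16).
Taking (3, -4, -4) on ℓ with direction v = (-20, 12, -16): w = A − (3, -4, -4) = (-1, 10, 9), and w × v = (-268, -196, 188).
Distance = |w × v| / |v| = √145584 / √800 ≈ 13.4900.

13.4900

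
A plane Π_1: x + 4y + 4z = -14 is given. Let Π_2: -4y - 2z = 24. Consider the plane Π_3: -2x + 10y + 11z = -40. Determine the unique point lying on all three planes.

(2, -8, 4)

Solving the 3×3 linear system x + 4y + 4z = -14, -4y - 2z = 24, -2x + 10y + 11z = -40 (e.g. by elimination or Cramer's rule, determinant = -40) gives (2, -8, 4).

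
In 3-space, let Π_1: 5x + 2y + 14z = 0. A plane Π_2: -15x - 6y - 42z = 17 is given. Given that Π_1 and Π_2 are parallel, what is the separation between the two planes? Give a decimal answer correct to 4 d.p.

Rescale Π_2 by 1/(-3): 5x + 2y + 14z = -17/3. Then distance = |0 − (-17/3)| / √225 ≈ 0.3778.

0.3778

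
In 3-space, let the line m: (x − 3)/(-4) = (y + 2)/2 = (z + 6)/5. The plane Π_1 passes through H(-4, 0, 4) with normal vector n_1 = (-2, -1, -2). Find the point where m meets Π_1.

m has direction (-4, 2, 5) through (3, -2, -6).
Π_1: n_1·r = n_1·H gives -2x - y - 2z = 0.
Substitute r = (3, -2, -6) + t(-4, 2, 5) into the plane: 8 + (-4)t = 0, so t = 2.
Intersection: (3, -2, -6) + 2·(-4, 2, 5) = (-5, 2, 4).

(-5, 2, 4)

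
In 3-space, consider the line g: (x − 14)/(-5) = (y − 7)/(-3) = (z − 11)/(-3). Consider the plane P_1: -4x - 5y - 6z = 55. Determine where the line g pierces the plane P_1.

(-6, -5, -1)

g has direction (-5, -3, -3) through (14, 7, 11).
Substitute r = (14, 7, 11) + t(-5, -3, -3) into the plane: -157 + 53t = 55, so t = 4.
Intersection: (14, 7, 11) + 4·(-5, -3, -3) = (-6, -5, -1).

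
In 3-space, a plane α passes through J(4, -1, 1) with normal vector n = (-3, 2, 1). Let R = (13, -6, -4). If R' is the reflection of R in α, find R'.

α: n·r = n·J gives -3x + 2y + z = -13.
λ = (n·R − d)/|n|² = (-55 − (-13))/14 = -3.
Reflection = R − 2λn = (13, -6, -4) − (-6)·(-3, 2, 1) = (-5, 6, 2).

(-5, 6, 2)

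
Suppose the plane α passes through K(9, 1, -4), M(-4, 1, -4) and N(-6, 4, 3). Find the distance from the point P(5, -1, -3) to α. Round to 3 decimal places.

2.232

KM = (-13, 0, 0), KN = (-15, 3, 7); a normal to α is KM × KN = (0, 91, -39).
Using K: α has equation 91y - 39z = 247.
n·P − d = (0)·(5) + (91)·(-1) + (-39)·(-3) − 247 = -221; |n| = √9802.
Distance = |-221| / √9802 = 221/√9802 ≈ 2.232.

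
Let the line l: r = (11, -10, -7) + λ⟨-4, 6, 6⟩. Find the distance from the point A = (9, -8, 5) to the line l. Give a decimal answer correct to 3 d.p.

7.471

Taking (11, -10, -7) on l with direction v = (-4, 6, 6): w = A − (11, -10, -7) = (-2, 2, 12), and w × v = (-60, -36, -4).
Distance = |w × v| / |v| = √4912 / √88 ≈ 7.471.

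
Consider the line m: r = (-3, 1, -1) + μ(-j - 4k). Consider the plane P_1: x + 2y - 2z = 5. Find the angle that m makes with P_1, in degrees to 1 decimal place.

29.0

sin θ = |n·v| / (|n||v|) = |6| / (√9 · √17) = 0.48507.
θ ≈ 29.0°.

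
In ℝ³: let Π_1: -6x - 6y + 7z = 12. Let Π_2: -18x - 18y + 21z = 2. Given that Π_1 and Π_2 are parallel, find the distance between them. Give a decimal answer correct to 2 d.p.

Rescale Π_2 by 1/3: -6x - 6y + 7z = 2/3. Then distance = |12 − (2/3)| / √121 ≈ 1.03.

1.03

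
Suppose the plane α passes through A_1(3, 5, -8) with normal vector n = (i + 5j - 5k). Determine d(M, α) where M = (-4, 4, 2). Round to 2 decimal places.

8.68

α: n·r = n·A_1 gives x + 5y - 5z = 68.
n·M − d = (1)·(-4) + (5)·(4) + (-5)·(2) − 68 = -62; |n| = √51.
Distance = |-62| / √51 = 62/√51 ≈ 8.68.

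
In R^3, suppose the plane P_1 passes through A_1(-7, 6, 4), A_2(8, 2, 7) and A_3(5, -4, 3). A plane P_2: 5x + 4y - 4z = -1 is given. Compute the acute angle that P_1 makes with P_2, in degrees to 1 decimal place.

A_1A_2 = (15, -4, 3), A_1A_3 = (12, -10, -1); a normal to P_1 is A_1A_2 × A_1A_3 = (34, 51, -102).
Using A_1: P_1 has equation 34x + 51y - 102z = -340.
cos θ = |n₁·n₂| / (|n₁||n₂|) = |782| / (√14161 · √57).
θ = arccos(0.87041) ≈ 29.5°.

29.5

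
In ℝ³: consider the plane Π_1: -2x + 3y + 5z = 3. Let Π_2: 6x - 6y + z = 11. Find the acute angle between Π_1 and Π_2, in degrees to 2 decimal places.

61.66

cos θ = |n₁·n₂| / (|n₁||n₂|) = |-25| / (√38 · √73).
θ = arccos(0.47466) ≈ 61.66°.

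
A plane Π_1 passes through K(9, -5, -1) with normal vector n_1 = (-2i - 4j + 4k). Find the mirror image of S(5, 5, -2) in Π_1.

Π_1: n_1·r = n_1·K gives -2x - 4y + 4z = -2.
λ = (n·S − d)/|n|² = (-38 − (-2))/36 = -1.
Reflection = S − 2λn = (5, 5, -2) − (-2)·(-2, -4, 4) = (1, -3, 6).

(1, -3, 6)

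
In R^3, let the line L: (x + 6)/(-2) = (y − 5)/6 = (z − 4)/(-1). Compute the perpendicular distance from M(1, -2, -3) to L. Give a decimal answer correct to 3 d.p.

L has direction (-2, 6, -1) through (-6, 5, 4).
Taking (-6, 5, 4) on L with direction v = (-2, 6, -1): w = M − (-6, 5, 4) = (7, -7, -7), and w × v = (49, 21, 28).
Distance = |w × v| / |v| = √3626 / √41 ≈ 9.404.

9.404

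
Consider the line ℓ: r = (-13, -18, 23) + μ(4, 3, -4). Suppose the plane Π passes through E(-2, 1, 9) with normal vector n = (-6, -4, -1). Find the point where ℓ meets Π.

Π: n·r = n·E gives -6x - 4y - z = -1.
Substitute r = (-13, -18, 23) + t(4, 3, -4) into the plane: 127 + (-32)t = -1, so t = 4.
Intersection: (-13, -18, 23) + 4·(4, 3, -4) = (3, -6, 7).

(3, -6, 7)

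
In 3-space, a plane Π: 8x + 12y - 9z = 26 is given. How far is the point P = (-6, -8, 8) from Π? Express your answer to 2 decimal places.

14.24

n·P − d = (8)·(-6) + (12)·(-8) + (-9)·(8) − 26 = -242; |n| = √289.
Distance = |-242| / √289 = 242/√289 ≈ 14.24.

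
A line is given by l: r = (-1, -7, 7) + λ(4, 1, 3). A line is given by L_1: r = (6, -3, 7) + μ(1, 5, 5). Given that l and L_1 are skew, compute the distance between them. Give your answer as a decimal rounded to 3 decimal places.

5.039

Common perpendicular direction n = (4, 1, 3) × (1, 5, 5) = (-10, -17, 19).
With w = (6, -3, 7) − (-1, -7, 7) = (7, 4, 0), w · n = -138.
Distance = |w · n| / |n| = |-138| / √750 ≈ 5.039.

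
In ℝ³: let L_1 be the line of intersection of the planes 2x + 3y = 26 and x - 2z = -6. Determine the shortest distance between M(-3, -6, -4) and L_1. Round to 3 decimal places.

16.333

Direction of L_1: (2, 3, 0) × (1, 0, -2) = (-6, 4, -3).
A point on L_1: solving the two plane equations with x = 4 gives (4, 6, 5).
Taking (4, 6, 5) on L_1 with direction v = (-6, 4, -3): w = M − (4, 6, 5) = (-7, -12, -9), and w × v = (72, 33, -100).
Distance = |w × v| / |v| = √16273 / √61 ≈ 16.333.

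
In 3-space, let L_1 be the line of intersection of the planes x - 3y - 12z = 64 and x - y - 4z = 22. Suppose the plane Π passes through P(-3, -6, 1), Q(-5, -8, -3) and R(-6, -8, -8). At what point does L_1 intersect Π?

Direction of L_1: (1, -3, -12) × (1, -1, -4) = (0, -8, 2).
A point on L_1: solving the two plane equations with y = 15 gives (1, 15, -9).
PQ = (-2, -2, -4), PR = (-3, -2, -9); a normal to Π is PQ × PR = (10, -6, -2).
Using P: Π has equation 10x - 6y - 2z = 4.
Substitute r = (1, 15, -9) + t(0, -8, 2) into the plane: -62 + 44t = 4, so t = 3/2.
Intersection: (1, 15, -9) + (3/2)·(0, -8, 2) = (1, 3, -6).

(1, 3, -6)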